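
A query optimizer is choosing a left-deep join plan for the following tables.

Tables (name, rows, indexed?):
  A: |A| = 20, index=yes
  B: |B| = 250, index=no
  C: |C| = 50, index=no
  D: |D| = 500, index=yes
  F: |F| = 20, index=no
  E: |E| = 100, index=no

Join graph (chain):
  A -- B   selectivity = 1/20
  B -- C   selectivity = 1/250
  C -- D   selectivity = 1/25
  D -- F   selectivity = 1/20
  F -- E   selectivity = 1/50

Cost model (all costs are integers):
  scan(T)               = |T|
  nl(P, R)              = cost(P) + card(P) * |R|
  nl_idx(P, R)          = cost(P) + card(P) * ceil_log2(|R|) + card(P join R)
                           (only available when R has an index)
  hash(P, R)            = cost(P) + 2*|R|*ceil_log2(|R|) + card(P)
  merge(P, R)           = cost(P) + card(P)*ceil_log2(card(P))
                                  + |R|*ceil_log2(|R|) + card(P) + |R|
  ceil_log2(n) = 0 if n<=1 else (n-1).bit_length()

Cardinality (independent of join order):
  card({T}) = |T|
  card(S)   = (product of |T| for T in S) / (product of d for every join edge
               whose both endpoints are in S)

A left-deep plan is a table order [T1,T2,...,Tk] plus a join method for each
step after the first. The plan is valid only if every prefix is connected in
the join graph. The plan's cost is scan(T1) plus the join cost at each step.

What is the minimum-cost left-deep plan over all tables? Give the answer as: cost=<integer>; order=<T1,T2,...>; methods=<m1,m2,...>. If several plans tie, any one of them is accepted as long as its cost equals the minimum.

cost=6400; order=B,C,A,D,F,E; methods=hash,hash,nl_idx,hash,hash

Selinger DP (subsets sized 1..n):
  {A}: scan cost=20, card=20
  {B}: scan cost=250, card=250
  {C}: scan cost=50, card=50
  {D}: scan cost=500, card=500
  {F}: scan cost=20, card=20
  {E}: scan cost=100, card=100
  {AB}: card=250; try (A,hash)→700, (A,nl_idx)→1750, (B,merge)→2390, (A,merge)→2620, (B,hash)→4040, (B,nl)→5020 …(+1); best=700 via (A,hash)
  {BC}: card=50; try (C,hash)→1100, (B,merge)→2650, (C,merge)→2850, (B,hash)→4100, (B,nl)→12550, (C,nl)→12750; best=1100 via (C,hash)
  {CD}: card=1000; try (D,nl_idx)→1500, (C,hash)→1600, (D,merge)→5400, (C,merge)→5850, (D,hash)→9100, (D,nl)→25050 …(+1); best=1500 via (D,nl_idx)
  {DF}: card=500; try (D,nl_idx)→700, (F,hash)→1200, (D,merge)→5140, (F,merge)→5620, (D,hash)→9040, (D,nl)→10020 …(+1); best=700 via (D,nl_idx)
  {EF}: card=40; try (F,hash)→400, (E,merge)→940, (F,merge)→1020, (E,hash)→1440, (E,nl)→2020, (F,nl)→2100; best=400 via (F,hash)
  {ABC}: card=50; try (A,hash)→1350, (A,nl_idx)→1400, (C,hash)→1550, (A,merge)→1570, (A,nl)→2100, (C,merge)→3300 …(+1); best=1350 via (A,hash)
  {BCD}: card=1000; try (D,nl_idx)→2550, (D,merge)→6450, (B,hash)→6500, (D,hash)→10150, (B,merge)→14750, (D,nl)→26100 …(+1); best=2550 via (D,nl_idx)
  {CDF}: card=1000; try (C,hash)→1800, (F,hash)→2700, (C,merge)→6050, (F,merge)→12620, (F,nl)→21500, (C,nl)→25700; best=1800 via (C,hash)
  {DEF}: card=1000; try (D,nl_idx)→1760, (E,hash)→2600, (D,merge)→5680, (E,merge)→6500, (D,hash)→9440, (D,nl)→20400 …(+1); best=1760 via (D,nl_idx)
  {ABCD}: card=1000; try (D,nl_idx)→2800, (A,hash)→3750, (D,merge)→6700, (A,nl_idx)→8550, (D,hash)→10400, (A,merge)→13670 …(+2); best=2800 via (D,nl_idx)
  {BCDF}: card=1000; try (F,hash)→3750, (B,hash)→6800, (F,merge)→13670, (B,merge)→15050, (F,nl)→22550, (B,nl)→251800; best=3750 via (F,hash)
  {CDEF}: card=2000; try (C,hash)→3360, (E,hash)→4200, (C,merge)→13110, (E,merge)→13600, (C,nl)→51760, (E,nl)→101800; best=3360 via (C,hash)
  {ABCDF}: card=1000; try (F,hash)→4000, (A,hash)→4950, (A,nl_idx)→9750, (F,merge)→13920, (A,merge)→14870, (F,nl)→22800 …(+1); best=4000 via (F,hash)
  {BCDEF}: card=2000; try (E,hash)→6150, (B,hash)→9360, (E,merge)→15550, (B,merge)→29610, (E,nl)→103750, (B,nl)→503360; best=6150 via (E,hash)
  {ABCDEF}: card=2000; try (E,hash)→6400, (A,hash)→8350, (E,merge)→15800, (A,nl_idx)→18150, (A,merge)→30270, (A,nl)→46150 …(+1); best=6400 via (E,hash)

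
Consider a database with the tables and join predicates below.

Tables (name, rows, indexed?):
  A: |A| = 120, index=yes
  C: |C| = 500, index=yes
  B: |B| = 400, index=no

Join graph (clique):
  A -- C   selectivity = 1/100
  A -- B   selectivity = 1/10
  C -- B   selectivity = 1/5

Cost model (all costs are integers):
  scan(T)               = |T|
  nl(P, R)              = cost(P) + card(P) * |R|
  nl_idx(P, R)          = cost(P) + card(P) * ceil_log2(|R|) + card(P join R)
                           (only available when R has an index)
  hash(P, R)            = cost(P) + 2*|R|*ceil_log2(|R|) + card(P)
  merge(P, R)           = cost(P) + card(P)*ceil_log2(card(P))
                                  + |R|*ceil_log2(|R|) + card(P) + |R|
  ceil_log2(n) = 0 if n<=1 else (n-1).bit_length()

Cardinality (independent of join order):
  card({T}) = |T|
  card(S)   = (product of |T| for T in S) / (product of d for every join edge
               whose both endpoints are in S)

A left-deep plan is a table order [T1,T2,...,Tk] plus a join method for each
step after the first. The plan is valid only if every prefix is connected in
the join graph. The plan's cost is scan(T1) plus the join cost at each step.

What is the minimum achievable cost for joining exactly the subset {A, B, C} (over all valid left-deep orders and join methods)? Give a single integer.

Selinger DP over subsets of {A,B,C}:
  {A}: scan cost=120, card=120
  {C}: scan cost=500, card=500
  {B}: scan cost=400, card=400
  {AC}: card=600; try (C,nl_idx)→1800, (A,hash)→2680, (A,nl_idx)→4600, (C,merge)→6080, (A,merge)→6460, (C,hash)→9240 …(+2); best=1800 via (C,nl_idx)
  {AB}: card=4800; try (A,hash)→2480, (B,merge)→5080, (A,merge)→5360, (B,hash)→7440, (A,nl_idx)→8000, (B,nl)→48120 …(+1); best=2480 via (A,hash)
  {BC}: card=40000; try (B,hash)→8200, (C,merge)→9400, (B,merge)→9500, (C,hash)→9800, (C,nl_idx)→44000, (C,nl)→200400 …(+1); best=8200 via (B,hash)
  {ABC}: card=4800; try (B,hash)→9600, (B,merge)→12400, (C,hash)→16280, (A,hash)→49880, (C,nl_idx)→50480, (C,merge)→74680 …(+5); best=9600 via (B,hash)

9600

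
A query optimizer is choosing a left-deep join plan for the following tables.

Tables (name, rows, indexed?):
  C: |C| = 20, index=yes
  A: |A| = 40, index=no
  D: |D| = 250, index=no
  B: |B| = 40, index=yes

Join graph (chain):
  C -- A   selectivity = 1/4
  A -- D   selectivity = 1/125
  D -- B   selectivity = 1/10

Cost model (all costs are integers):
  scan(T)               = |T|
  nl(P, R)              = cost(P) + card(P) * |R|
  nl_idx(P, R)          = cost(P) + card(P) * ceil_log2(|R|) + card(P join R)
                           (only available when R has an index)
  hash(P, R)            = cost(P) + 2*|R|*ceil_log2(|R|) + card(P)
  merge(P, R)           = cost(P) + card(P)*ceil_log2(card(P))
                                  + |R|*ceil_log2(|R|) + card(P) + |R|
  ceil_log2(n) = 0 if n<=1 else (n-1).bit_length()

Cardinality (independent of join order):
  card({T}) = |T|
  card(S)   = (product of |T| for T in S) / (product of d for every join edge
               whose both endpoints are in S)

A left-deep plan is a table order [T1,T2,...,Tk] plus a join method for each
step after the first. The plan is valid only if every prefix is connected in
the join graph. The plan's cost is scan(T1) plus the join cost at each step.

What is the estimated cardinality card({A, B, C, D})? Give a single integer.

1600

Tables in S: A(40), B(40), C(20), D(250)
Edges inside S: C-A(d=4), A-D(d=125), D-B(d=10)
numerator = 40 * 40 * 20 * 250 = 8000000
denominator = 4 * 125 * 10 = 5000
card(S) = 8000000 / 5000 = 1600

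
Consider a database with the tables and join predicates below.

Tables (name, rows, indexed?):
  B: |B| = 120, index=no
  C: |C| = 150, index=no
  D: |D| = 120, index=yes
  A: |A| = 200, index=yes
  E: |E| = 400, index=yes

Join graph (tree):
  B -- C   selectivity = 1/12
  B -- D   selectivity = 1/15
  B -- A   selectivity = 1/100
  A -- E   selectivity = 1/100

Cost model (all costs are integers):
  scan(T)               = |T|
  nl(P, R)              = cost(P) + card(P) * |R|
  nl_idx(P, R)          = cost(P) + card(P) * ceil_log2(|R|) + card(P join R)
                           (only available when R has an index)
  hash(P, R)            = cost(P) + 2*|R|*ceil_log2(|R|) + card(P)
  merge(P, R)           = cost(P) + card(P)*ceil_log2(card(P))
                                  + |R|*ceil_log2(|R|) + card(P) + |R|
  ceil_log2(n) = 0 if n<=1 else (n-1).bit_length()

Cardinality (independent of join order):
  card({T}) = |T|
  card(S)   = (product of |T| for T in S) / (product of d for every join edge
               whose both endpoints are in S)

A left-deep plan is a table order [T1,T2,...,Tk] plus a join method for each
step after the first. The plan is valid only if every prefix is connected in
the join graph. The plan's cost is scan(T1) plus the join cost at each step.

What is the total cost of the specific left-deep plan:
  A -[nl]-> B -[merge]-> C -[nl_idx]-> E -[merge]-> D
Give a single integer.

step 1: scan A: cost=200, card=200
step 2: join B via nl
    card(P join B) = 200*120/(100) = 240
    cost = 200 + 200*120 = 24200
step 3: join C via merge
    card(P join C) = 240*150/(12) = 3000
    cost = 24200 + 240*8 + 150*8 + 240 + 150 = 27710
step 4: join E via nl_idx
    card(P join E) = 3000*400/(100) = 12000
    cost = 27710 + 3000*9 + 12000 = 66710
step 5: join D via merge
    card(P join D) = 12000*120/(15) = 96000
    cost = 66710 + 12000*14 + 120*7 + 12000 + 120 = 247670

247670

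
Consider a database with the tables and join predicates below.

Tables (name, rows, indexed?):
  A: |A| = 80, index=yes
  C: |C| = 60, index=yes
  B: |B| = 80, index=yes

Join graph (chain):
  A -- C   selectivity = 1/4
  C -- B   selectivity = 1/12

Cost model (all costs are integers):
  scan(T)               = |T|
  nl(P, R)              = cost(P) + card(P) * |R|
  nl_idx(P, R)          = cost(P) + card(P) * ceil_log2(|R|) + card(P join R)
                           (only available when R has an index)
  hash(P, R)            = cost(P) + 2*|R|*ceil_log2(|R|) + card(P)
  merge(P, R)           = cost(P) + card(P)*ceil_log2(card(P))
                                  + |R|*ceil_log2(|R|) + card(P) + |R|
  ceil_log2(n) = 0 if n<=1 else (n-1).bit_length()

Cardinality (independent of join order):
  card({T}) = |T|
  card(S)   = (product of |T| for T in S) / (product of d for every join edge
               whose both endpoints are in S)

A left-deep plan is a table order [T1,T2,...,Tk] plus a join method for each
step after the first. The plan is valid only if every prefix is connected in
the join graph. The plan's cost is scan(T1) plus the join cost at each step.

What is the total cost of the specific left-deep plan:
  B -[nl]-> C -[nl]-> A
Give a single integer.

36880

step 1: scan B: cost=80, card=80
step 2: join C via nl
    card(P join C) = 80*60/(12) = 400
    cost = 80 + 80*60 = 4880
step 3: join A via nl
    card(P join A) = 400*80/(4) = 8000
    cost = 4880 + 400*80 = 36880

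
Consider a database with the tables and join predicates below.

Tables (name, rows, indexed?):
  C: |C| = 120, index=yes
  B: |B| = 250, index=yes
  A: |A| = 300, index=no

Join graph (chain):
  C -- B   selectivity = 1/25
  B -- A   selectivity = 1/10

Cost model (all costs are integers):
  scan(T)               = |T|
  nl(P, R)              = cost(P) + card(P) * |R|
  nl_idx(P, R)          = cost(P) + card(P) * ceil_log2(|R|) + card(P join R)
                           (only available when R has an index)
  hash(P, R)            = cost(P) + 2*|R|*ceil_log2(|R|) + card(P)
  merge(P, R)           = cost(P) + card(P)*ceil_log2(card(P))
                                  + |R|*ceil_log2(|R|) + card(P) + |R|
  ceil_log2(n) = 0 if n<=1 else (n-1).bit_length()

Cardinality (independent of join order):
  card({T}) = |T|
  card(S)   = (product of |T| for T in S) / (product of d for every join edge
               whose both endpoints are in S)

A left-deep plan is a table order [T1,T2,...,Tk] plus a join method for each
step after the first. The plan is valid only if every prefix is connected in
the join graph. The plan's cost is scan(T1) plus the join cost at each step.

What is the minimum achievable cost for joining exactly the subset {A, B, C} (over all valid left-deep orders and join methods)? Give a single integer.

8780

Selinger DP over subsets of {A,B,C}:
  {C}: scan cost=120, card=120
  {B}: scan cost=250, card=250
  {A}: scan cost=300, card=300
  {BC}: card=1200; try (C,hash)→2180, (B,nl_idx)→2280, (C,nl_idx)→3200, (B,merge)→3330, (C,merge)→3460, (B,hash)→4240 …(+2); best=2180 via (C,hash)
  {AB}: card=7500; try (B,hash)→4600, (A,merge)→5500, (B,merge)→5550, (A,hash)→5900, (B,nl_idx)→10200, (A,nl)→75250 …(+1); best=4600 via (B,hash)
  {ABC}: card=36000; try (A,hash)→8780, (C,hash)→13780, (A,merge)→19580, (C,nl_idx)→93100, (C,merge)→110560, (A,nl)→362180 …(+1); best=8780 via (A,hash)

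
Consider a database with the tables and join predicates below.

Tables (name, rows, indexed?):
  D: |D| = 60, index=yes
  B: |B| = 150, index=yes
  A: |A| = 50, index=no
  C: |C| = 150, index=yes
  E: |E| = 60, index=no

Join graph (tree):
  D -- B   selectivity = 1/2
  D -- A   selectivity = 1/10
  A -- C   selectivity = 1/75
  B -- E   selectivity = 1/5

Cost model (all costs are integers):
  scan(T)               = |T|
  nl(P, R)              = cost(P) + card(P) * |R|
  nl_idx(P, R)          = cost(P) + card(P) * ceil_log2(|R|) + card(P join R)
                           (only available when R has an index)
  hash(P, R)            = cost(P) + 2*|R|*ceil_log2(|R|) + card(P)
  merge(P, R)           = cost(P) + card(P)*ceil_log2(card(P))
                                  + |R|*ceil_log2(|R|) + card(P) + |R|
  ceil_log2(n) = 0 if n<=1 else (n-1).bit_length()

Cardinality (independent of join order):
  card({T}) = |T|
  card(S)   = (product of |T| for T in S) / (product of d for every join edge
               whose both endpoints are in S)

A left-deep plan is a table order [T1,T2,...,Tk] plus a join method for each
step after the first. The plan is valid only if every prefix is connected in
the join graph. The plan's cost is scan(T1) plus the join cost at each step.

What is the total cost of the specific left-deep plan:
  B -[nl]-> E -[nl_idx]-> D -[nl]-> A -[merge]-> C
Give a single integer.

8175300

step 1: scan B: cost=150, card=150
step 2: join E via nl
    card(P join E) = 150*60/(5) = 1800
    cost = 150 + 150*60 = 9150
step 3: join D via nl_idx
    card(P join D) = 1800*60/(2) = 54000
    cost = 9150 + 1800*6 + 54000 = 73950
step 4: join A via nl
    card(P join A) = 54000*50/(10) = 270000
    cost = 73950 + 54000*50 = 2773950
step 5: join C via merge
    card(P join C) = 270000*150/(75) = 540000
    cost = 2773950 + 270000*19 + 150*8 + 270000 + 150 = 8175300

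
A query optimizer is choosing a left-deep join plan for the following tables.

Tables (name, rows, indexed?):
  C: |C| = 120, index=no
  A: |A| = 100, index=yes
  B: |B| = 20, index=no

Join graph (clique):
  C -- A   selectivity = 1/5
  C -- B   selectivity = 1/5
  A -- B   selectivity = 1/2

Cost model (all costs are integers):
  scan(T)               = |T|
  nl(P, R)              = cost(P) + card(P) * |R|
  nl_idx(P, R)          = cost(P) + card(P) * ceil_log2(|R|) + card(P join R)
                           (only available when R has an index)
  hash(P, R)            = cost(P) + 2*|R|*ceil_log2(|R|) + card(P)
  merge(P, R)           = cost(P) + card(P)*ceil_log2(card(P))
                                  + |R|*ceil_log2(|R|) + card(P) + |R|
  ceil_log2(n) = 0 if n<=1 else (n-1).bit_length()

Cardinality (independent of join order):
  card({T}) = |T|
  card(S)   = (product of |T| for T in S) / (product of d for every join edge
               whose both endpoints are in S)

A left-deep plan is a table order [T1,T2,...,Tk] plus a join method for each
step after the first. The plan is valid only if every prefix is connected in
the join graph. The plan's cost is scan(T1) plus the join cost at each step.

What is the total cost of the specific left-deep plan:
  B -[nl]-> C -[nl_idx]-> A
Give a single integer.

10580

step 1: scan B: cost=20, card=20
step 2: join C via nl
    card(P join C) = 20*120/(5) = 480
    cost = 20 + 20*120 = 2420
step 3: join A via nl_idx
    card(P join A) = 480*100/(5*2) = 4800
    cost = 2420 + 480*7 + 4800 = 10580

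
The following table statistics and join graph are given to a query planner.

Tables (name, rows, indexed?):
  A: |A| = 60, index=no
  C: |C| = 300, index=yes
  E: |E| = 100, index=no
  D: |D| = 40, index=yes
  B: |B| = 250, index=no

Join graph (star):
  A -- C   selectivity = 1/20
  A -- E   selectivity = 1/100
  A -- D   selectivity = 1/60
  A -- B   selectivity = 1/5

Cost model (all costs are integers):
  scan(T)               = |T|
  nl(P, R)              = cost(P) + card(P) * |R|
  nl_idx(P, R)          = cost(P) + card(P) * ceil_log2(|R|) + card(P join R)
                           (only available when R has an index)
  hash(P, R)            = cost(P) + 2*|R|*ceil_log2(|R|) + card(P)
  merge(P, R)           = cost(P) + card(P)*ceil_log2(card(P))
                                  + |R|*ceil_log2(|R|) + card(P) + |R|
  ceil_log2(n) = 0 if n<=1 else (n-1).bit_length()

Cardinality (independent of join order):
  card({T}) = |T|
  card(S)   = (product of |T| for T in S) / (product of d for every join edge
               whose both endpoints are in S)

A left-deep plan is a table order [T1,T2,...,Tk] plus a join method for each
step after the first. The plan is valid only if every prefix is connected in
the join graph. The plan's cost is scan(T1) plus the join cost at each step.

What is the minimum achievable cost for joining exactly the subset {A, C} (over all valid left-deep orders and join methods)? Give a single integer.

1320

Selinger DP over subsets of {A,C}:
  {A}: scan cost=60, card=60
  {C}: scan cost=300, card=300
  {AC}: card=900; try (A,hash)→1320, (C,nl_idx)→1500, (C,merge)→3480, (A,merge)→3720, (C,hash)→5520, (C,nl)→18060 …(+1); best=1320 via (A,hash)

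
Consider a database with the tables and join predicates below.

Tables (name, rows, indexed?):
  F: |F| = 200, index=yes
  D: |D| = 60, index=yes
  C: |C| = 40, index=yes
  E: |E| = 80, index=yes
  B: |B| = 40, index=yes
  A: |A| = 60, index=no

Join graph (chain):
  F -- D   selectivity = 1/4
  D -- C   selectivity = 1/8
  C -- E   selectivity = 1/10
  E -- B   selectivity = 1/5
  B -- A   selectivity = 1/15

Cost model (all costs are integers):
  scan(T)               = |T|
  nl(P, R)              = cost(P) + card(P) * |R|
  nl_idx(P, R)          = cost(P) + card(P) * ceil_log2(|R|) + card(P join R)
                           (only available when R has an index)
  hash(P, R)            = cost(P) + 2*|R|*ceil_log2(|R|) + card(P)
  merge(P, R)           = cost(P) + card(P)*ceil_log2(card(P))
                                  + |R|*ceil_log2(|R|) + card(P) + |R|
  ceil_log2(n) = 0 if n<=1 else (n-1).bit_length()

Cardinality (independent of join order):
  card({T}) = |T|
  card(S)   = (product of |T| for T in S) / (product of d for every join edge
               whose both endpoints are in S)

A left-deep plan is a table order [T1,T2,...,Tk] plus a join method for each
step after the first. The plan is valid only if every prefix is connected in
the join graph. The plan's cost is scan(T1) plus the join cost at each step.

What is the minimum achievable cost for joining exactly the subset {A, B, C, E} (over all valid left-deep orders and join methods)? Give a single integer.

Selinger DP over subsets of {A,B,C,E}:
  {C}: scan cost=40, card=40
  {E}: scan cost=80, card=80
  {B}: scan cost=40, card=40
  {A}: scan cost=60, card=60
  {CE}: card=320; try (E,nl_idx)→640, (C,hash)→640, (C,nl_idx)→880, (E,merge)→960, (C,merge)→1000, (E,hash)→1200 …(+2); best=640 via (E,nl_idx)
  {BE}: card=640; try (B,hash)→640, (E,merge)→960, (E,nl_idx)→960, (B,merge)→1000, (E,hash)→1200, (B,nl_idx)→1200 …(+2); best=640 via (B,hash)
  {AB}: card=160; try (B,nl_idx)→580, (B,hash)→600, (A,merge)→740, (B,merge)→760, (A,hash)→800, (A,nl)→2440 …(+1); best=580 via (B,nl_idx)
  {BCE}: card=2560; try (B,hash)→1440, (C,hash)→1760, (B,merge)→4120, (B,nl_idx)→5120, (C,nl_idx)→7040, (C,merge)→7960 …(+2); best=1440 via (B,hash)
  {ABE}: card=2560; try (E,hash)→1860, (A,hash)→2000, (E,merge)→2660, (E,nl_idx)→4260, (A,merge)→8100, (E,nl)→13380 …(+1); best=1860 via (E,hash)
  {ABCE}: card=10240; try (A,hash)→4720, (C,hash)→4900, (C,nl_idx)→27460, (A,merge)→35140, (C,merge)→35420, (C,nl)→104260 …(+1); best=4720 via (A,hash)

4720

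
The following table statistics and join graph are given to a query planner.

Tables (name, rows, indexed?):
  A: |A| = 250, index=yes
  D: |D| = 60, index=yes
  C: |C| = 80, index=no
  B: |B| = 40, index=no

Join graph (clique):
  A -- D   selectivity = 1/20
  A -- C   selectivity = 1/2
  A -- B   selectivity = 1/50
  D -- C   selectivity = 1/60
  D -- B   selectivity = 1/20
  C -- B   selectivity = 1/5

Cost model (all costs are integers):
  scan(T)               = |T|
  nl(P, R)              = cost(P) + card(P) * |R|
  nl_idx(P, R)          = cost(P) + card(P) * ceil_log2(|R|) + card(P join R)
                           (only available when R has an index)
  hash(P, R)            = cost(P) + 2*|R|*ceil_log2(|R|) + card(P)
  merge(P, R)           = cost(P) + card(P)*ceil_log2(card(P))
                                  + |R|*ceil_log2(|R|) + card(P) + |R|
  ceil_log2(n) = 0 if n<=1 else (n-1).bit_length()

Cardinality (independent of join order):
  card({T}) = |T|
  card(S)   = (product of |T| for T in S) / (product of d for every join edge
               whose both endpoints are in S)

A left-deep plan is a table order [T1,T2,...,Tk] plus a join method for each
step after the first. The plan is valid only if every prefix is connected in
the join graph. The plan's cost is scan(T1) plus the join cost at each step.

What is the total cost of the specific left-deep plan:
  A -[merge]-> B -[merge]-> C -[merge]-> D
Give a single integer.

24840

step 1: scan A: cost=250, card=250
step 2: join B via merge
    card(P join B) = 250*40/(50) = 200
    cost = 250 + 250*8 + 40*6 + 250 + 40 = 2780
step 3: join C via merge
    card(P join C) = 200*80/(2*5) = 1600
    cost = 2780 + 200*8 + 80*7 + 200 + 80 = 5220
step 4: join D via merge
    card(P join D) = 1600*60/(20*60*20) = 4
    cost = 5220 + 1600*11 + 60*6 + 1600 + 60 = 24840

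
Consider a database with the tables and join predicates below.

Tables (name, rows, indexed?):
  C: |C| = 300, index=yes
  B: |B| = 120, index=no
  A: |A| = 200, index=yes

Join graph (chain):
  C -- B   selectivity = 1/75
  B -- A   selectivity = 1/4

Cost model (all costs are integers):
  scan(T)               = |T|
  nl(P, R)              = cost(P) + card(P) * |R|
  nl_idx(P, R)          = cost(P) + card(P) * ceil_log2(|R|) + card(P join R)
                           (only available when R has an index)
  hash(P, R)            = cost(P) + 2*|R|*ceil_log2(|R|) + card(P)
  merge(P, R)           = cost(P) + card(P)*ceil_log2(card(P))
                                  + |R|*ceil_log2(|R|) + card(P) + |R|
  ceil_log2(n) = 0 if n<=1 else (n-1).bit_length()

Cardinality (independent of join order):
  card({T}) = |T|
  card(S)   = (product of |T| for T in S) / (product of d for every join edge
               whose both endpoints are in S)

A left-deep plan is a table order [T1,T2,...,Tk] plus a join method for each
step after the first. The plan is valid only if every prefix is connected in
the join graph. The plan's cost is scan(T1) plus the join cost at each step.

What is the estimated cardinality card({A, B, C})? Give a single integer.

Tables in S: A(200), B(120), C(300)
Edges inside S: C-B(d=75), B-A(d=4)
numerator = 200 * 120 * 300 = 7200000
denominator = 75 * 4 = 300
card(S) = 7200000 / 300 = 24000

24000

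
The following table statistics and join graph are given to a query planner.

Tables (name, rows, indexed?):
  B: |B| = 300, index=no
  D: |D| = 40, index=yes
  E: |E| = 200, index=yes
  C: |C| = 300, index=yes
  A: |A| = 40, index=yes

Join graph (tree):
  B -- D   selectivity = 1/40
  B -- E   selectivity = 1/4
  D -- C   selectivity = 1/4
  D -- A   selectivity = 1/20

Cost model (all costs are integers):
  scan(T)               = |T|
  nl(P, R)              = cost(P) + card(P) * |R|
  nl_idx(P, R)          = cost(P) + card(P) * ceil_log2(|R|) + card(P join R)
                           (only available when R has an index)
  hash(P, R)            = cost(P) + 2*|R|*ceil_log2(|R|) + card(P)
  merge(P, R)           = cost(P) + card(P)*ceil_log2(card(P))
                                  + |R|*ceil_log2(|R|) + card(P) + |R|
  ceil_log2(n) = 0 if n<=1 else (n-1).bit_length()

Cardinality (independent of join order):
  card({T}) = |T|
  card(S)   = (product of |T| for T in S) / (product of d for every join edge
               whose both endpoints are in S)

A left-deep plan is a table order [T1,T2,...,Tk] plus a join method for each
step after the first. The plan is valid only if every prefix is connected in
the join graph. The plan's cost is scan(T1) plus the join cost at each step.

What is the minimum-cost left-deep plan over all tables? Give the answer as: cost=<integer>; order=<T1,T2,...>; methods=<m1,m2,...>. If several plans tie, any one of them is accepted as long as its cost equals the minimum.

Selinger DP (subsets sized 1..n):
  {B}: scan cost=300, card=300
  {D}: scan cost=40, card=40
  {E}: scan cost=200, card=200
  {C}: scan cost=300, card=300
  {A}: scan cost=40, card=40
  {BD}: card=300; try (D,hash)→1080, (D,nl_idx)→2400, (B,merge)→3320, (D,merge)→3580, (B,hash)→5480, (B,nl)→12040 …(+1); best=1080 via (D,hash)
  {BE}: card=15000; try (E,hash)→3800, (B,merge)→5000, (E,merge)→5100, (B,hash)→5800, (E,nl_idx)→17700, (B,nl)→60200 …(+1); best=3800 via (E,hash)
  {CD}: card=3000; try (D,hash)→1080, (C,merge)→3320, (C,nl_idx)→3400, (D,merge)→3580, (D,nl_idx)→5100, (C,hash)→5480 …(+2); best=1080 via (D,hash)
  {AD}: card=80; try (D,nl_idx)→360, (A,nl_idx)→360, (D,hash)→560, (A,hash)→560, (D,merge)→600, (A,merge)→600 …(+2); best=360 via (D,nl_idx)
  {BDE}: card=15000; try (E,hash)→4580, (E,merge)→5880, (E,nl_idx)→18480, (D,hash)→19280, (E,nl)→61080, (D,nl_idx)→108800 …(+2); best=4580 via (E,hash)
  {BCD}: card=22500; try (C,hash)→6780, (C,merge)→7080, (B,hash)→9480, (C,nl_idx)→26280, (B,merge)→43080, (C,nl)→91080 …(+1); best=6780 via (C,hash)
  {ABD}: card=600; try (A,hash)→1860, (A,nl_idx)→3480, (B,merge)→4000, (A,merge)→4360, (B,hash)→5840, (A,nl)→13080 …(+1); best=1860 via (A,hash)
  {ACD}: card=6000; try (C,merge)→4000, (A,hash)→4560, (C,hash)→5840, (C,nl_idx)→7080, (C,nl)→24360, (A,nl_idx)→25080 …(+2); best=4000 via (C,merge)
  {BCDE}: card=1125000; try (C,hash)→24980, (E,hash)→32480, (C,merge)→232580, (E,merge)→368580, (C,nl_idx)→1264580, (E,nl_idx)→1311780 …(+2); best=24980 via (C,hash)
  {ABDE}: card=30000; try (E,hash)→5660, (E,merge)→10260, (A,hash)→20060, (E,nl_idx)→36660, (E,nl)→121860, (A,nl_idx)→124580 …(+2); best=5660 via (E,hash)
  {ABCD}: card=45000; try (C,hash)→7860, (C,merge)→11460, (B,hash)→15400, (A,hash)→29760, (C,nl_idx)→52260, (B,merge)→91000 …(+5); best=7860 via (C,hash)
  {ABCDE}: card=2250000; try (C,hash)→41060, (E,hash)→56060, (C,merge)→488660, (E,merge)→774660, (A,hash)→1150460, (C,nl_idx)→2525660 …(+6); best=41060 via (C,hash)

cost=41060; order=B,D,A,E,C; methods=hash,hash,hash,hash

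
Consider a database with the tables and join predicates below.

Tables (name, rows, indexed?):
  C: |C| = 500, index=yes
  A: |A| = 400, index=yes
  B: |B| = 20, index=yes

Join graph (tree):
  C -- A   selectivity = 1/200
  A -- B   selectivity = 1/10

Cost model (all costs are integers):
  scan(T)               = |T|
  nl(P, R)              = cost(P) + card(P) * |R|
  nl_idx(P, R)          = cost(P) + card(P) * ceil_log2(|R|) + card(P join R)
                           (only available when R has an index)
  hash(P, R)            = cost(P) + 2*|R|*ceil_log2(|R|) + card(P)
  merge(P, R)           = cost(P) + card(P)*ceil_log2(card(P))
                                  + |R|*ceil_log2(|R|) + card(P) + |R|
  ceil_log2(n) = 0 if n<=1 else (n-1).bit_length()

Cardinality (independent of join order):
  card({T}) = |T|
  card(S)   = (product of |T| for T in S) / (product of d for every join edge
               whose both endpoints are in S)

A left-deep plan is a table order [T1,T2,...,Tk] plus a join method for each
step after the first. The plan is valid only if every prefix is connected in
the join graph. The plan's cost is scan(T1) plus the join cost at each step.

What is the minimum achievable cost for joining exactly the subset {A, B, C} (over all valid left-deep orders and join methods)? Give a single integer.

Selinger DP over subsets of {A,B,C}:
  {C}: scan cost=500, card=500
  {A}: scan cost=400, card=400
  {B}: scan cost=20, card=20
  {AC}: card=1000; try (C,nl_idx)→5000, (A,nl_idx)→6000, (A,hash)→8200, (C,merge)→9400, (A,merge)→9500, (C,hash)→9800 …(+2); best=5000 via (C,nl_idx)
  {AB}: card=800; try (B,hash)→1000, (A,nl_idx)→1000, (B,nl_idx)→3200, (A,merge)→4140, (B,merge)→4520, (A,hash)→7240 …(+2); best=1000 via (B,hash)
  {ABC}: card=2000; try (B,hash)→6200, (C,nl_idx)→10200, (C,hash)→10800, (B,nl_idx)→12000, (C,merge)→14800, (B,merge)→16120 …(+2); best=6200 via (B,hash)

6200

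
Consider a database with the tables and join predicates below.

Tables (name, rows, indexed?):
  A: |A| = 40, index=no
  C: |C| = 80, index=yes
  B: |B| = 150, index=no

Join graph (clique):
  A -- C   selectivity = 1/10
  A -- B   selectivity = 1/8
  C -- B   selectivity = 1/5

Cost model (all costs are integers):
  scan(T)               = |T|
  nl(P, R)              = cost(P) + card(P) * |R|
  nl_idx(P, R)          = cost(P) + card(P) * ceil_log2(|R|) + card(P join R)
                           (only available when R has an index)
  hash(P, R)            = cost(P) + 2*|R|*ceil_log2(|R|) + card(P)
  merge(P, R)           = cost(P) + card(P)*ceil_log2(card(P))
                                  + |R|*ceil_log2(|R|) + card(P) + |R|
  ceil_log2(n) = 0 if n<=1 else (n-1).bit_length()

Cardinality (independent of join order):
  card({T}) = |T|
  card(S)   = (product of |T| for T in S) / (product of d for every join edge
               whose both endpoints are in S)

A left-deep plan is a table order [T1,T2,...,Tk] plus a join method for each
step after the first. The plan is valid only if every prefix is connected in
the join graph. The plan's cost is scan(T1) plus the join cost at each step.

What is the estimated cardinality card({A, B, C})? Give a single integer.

Tables in S: A(40), B(150), C(80)
Edges inside S: A-C(d=10), A-B(d=8), C-B(d=5)
numerator = 40 * 150 * 80 = 480000
denominator = 10 * 8 * 5 = 400
card(S) = 480000 / 400 = 1200

1200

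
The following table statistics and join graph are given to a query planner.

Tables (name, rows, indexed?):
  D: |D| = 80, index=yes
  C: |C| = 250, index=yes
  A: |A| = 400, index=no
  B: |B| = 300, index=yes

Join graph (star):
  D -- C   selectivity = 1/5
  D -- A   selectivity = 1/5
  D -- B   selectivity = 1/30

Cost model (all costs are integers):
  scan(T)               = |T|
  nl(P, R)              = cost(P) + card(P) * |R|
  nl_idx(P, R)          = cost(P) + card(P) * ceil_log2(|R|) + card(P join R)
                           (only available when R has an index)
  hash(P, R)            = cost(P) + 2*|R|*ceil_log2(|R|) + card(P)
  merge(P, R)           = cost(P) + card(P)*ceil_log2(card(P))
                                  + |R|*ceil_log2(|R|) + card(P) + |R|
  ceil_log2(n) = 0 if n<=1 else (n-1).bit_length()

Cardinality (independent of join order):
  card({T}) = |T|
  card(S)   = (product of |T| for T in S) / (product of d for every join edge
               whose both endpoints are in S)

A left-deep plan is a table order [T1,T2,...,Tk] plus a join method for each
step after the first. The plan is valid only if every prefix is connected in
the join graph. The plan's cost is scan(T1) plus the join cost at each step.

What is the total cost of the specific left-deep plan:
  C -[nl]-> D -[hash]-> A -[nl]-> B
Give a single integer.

96031450

step 1: scan C: cost=250, card=250
step 2: join D via nl
    card(P join D) = 250*80/(5) = 4000
    cost = 250 + 250*80 = 20250
step 3: join A via hash
    card(P join A) = 4000*400/(5) = 320000
    cost = 20250 + 2*400*9 + 4000 = 31450
step 4: join B via nl
    card(P join B) = 320000*300/(30) = 3200000
    cost = 31450 + 320000*300 = 96031450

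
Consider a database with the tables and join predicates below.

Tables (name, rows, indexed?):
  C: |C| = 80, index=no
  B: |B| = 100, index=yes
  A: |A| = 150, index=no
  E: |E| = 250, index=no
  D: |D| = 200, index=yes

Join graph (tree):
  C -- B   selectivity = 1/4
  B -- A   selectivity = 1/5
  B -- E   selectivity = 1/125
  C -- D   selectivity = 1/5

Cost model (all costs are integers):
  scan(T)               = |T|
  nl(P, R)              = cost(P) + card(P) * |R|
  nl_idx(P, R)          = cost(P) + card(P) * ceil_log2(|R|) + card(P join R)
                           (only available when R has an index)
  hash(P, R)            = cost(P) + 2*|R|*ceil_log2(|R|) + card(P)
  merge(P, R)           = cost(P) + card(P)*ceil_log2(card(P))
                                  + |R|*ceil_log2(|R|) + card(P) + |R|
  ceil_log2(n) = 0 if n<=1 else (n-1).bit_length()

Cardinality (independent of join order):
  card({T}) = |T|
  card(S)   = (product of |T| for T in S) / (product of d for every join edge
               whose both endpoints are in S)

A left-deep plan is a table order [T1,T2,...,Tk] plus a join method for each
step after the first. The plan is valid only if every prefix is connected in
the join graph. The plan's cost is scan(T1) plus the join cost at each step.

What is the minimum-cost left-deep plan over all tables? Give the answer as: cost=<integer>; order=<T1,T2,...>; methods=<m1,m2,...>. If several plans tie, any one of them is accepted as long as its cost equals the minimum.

cost=132820; order=E,B,C,A,D; methods=hash,hash,hash,hash

Selinger DP (subsets sized 1..n):
  {C}: scan cost=80, card=80
  {B}: scan cost=100, card=100
  {A}: scan cost=150, card=150
  {E}: scan cost=250, card=250
  {D}: scan cost=200, card=200
  {BC}: card=2000; try (C,hash)→1320, (B,merge)→1520, (C,merge)→1540, (B,hash)→1560, (B,nl_idx)→2640, (B,nl)→8080 …(+1); best=1320 via (C,hash)
  {CD}: card=3200; try (C,hash)→1520, (D,merge)→2520, (C,merge)→2640, (D,hash)→3360, (D,nl_idx)→3920, (D,nl)→16080 …(+1); best=1520 via (C,hash)
  {AB}: card=3000; try (B,hash)→1700, (A,merge)→2250, (B,merge)→2300, (A,hash)→2600, (B,nl_idx)→4200, (A,nl)→15100 …(+1); best=1700 via (B,hash)
  {BE}: card=200; try (B,hash)→1900, (B,nl_idx)→2200, (E,merge)→3150, (B,merge)→3300, (E,hash)→4200, (E,nl)→25100 …(+1); best=1900 via (B,hash)
  {ABC}: card=60000; try (A,hash)→5720, (C,hash)→5820, (A,merge)→26670, (C,merge)→41340, (C,nl)→241700, (A,nl)→301320; best=5720 via (A,hash)
  {BCE}: card=4000; try (C,hash)→3220, (C,merge)→4340, (E,hash)→7320, (C,nl)→17900, (E,merge)→27570, (E,nl)→501320; best=3220 via (C,hash)
  {BCD}: card=80000; try (B,hash)→6120, (D,hash)→6520, (D,merge)→27120, (B,merge)→43920, (D,nl_idx)→97320, (B,nl_idx)→103920 …(+2); best=6120 via (B,hash)
  {ABE}: card=6000; try (A,hash)→4500, (A,merge)→5050, (E,hash)→8700, (A,nl)→31900, (E,merge)→42950, (E,nl)→751700; best=4500 via (A,hash)
  {ABCE}: card=120000; try (A,hash)→9620, (C,hash)→11620, (A,merge)→56570, (E,hash)→69720, (C,merge)→89140, (C,nl)→484500 …(+3); best=9620 via (A,hash)
  {ABCD}: card=2400000; try (D,hash)→68920, (A,hash)→88520, (D,merge)→1027520, (A,merge)→1447470, (D,nl_idx)→2885720, (D,nl)→12005720 …(+1); best=68920 via (D,hash)
  {BCDE}: card=160000; try (D,hash)→10420, (D,merge)→57020, (E,hash)→90120, (D,nl_idx)→195220, (D,nl)→803220, (E,merge)→1448370 …(+1); best=10420 via (D,hash)
  {ABCDE}: card=4800000; try (D,hash)→132820, (A,hash)→172820, (D,merge)→2171420, (E,hash)→2472920, (A,merge)→3051770, (D,nl_idx)→5769620 …(+4); best=132820 via (D,hash)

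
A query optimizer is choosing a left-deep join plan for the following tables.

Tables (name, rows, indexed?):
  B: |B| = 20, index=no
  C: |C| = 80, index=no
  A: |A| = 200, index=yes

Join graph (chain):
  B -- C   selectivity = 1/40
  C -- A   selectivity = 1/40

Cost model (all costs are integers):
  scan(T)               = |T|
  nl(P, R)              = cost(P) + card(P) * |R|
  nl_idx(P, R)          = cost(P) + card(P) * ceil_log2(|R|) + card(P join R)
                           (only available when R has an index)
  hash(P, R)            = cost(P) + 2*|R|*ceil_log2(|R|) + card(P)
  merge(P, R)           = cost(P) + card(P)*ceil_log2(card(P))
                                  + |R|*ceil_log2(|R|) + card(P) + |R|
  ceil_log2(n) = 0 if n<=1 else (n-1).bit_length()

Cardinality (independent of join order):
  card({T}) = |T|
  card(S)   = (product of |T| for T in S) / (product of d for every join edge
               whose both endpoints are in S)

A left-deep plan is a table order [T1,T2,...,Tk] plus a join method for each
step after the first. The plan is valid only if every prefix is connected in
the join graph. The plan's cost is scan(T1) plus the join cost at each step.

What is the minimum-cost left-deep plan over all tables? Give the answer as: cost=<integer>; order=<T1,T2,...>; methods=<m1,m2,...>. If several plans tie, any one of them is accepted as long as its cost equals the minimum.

cost=880; order=C,B,A; methods=hash,nl_idx

Selinger DP (subsets sized 1..n):
  {B}: scan cost=20, card=20
  {C}: scan cost=80, card=80
  {A}: scan cost=200, card=200
  {BC}: card=40; try (B,hash)→360, (C,merge)→780, (B,merge)→840, (C,hash)→1160, (C,nl)→1620, (B,nl)→1680; best=360 via (B,hash)
  {AC}: card=400; try (A,nl_idx)→1120, (C,hash)→1520, (A,merge)→2520, (C,merge)→2640, (A,hash)→3360, (A,nl)→16080 …(+1); best=1120 via (A,nl_idx)
  {ABC}: card=200; try (A,nl_idx)→880, (B,hash)→1720, (A,merge)→2440, (A,hash)→3600, (B,merge)→5240, (A,nl)→8360 …(+1); best=880 via (A,nl_idx)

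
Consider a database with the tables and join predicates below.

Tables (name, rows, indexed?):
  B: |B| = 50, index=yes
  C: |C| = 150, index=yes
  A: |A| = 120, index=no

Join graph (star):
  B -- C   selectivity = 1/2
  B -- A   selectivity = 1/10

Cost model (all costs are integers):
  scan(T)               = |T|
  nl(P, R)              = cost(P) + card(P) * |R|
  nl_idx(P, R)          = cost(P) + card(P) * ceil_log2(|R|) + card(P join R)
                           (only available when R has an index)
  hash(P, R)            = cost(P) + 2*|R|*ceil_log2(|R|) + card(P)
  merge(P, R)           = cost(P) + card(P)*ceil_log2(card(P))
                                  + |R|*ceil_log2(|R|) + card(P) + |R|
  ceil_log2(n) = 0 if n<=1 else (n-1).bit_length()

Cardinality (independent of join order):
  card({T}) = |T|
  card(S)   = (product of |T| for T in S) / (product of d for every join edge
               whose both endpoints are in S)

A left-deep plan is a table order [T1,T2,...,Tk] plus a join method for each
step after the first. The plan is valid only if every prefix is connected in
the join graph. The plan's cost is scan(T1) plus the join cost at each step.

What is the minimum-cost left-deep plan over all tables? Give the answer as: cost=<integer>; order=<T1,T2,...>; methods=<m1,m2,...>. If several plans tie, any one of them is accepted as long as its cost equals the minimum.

cost=3840; order=A,B,C; methods=hash,hash

Selinger DP (subsets sized 1..n):
  {B}: scan cost=50, card=50
  {C}: scan cost=150, card=150
  {A}: scan cost=120, card=120
  {BC}: card=3750; try (B,hash)→900, (C,merge)→1750, (B,merge)→1850, (C,hash)→2500, (C,nl_idx)→4200, (B,nl_idx)→4800 …(+2); best=900 via (B,hash)
  {AB}: card=600; try (B,hash)→840, (A,merge)→1360, (B,merge)→1430, (B,nl_idx)→1440, (A,hash)→1780, (A,nl)→6050 …(+1); best=840 via (B,hash)
  {ABC}: card=45000; try (C,hash)→3840, (A,hash)→6330, (C,merge)→8790, (A,merge)→50610, (C,nl_idx)→50640, (C,nl)→90840 …(+1); best=3840 via (C,hash)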